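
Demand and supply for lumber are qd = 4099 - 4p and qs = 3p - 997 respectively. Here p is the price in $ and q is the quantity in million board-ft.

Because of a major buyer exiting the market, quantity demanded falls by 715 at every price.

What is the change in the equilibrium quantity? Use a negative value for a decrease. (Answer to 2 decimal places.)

-306.43

Initially, 4099 - 4p = 3p - 997, so 5096 = 7p and p = 728, q = 1187.
After the shift, demand is qd = 3384 - 4p and supply is qs = 3p - 997.
Equate the new curves: 3384 - 4p = 3p - 997, giving 4381 = 7p, p = 4381/7 ≈ 625.8571, q = 6164/7 ≈ 880.5714.
Δq = 880.5714 − 1187 = -306.43.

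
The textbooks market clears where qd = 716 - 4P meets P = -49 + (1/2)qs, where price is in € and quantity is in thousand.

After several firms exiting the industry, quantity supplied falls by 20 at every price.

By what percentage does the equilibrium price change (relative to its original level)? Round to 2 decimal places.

Original equilibrium: 716 - 4P = 2P + 98 gives 618 = 6P, so P = 103 and q = 304.
After the shift, demand is qd = 716 - 4P and supply is qs = 2P + 78.
Clearing the new market: 716 - 4P = 2P + 78, so P = 319/3 ≈ 106.3333 and q = 872/3 ≈ 290.6667.
%ΔP = (106.3333 − 103) / 103 × 100 = +3.24%.

+3.24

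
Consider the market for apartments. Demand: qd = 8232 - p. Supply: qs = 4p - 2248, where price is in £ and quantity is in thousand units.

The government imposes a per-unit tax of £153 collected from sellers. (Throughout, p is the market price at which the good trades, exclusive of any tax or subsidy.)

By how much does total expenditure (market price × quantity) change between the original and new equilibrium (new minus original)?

Before the shock: 8232 - p = 4p - 2248 ⇒ 10480 = 5p ⇒ p = 2096, q = 6136.
Since sellers keep the price net of the tax, the effective supply curve becomes qs = 4p - 2860.
Equate the new curves: 8232 - p = 4p - 2860, giving 11092 = 5p, p = 2218.4, q = 6013.6.
Expenditure moves from 2096×6136 = 12861056 to 2218.4×6013.6 = 13340570.24; change = +479514.24.

+479514.24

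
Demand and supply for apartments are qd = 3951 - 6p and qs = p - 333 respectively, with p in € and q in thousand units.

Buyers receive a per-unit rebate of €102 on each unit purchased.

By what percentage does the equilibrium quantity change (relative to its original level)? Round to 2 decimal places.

Initially, 3951 - 6p = p - 333, so 4284 = 7p and p = 612, q = 279.
Since buyers' out-of-pocket price is the market price minus the rebate, the effective demand curve becomes qd = 4563 - 6p.
Clearing the new market: 4563 - 6p = p - 333, so p = 4896/7 ≈ 699.4286 and q = 2565/7 ≈ 366.4286.
%Δq = (366.4286 − 279) / 279 × 100 = +31.34%.

+31.34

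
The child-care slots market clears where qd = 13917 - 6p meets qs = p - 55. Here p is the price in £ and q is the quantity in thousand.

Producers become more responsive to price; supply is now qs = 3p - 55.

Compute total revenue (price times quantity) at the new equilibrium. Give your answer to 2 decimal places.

Solve the original market: 13917 - 6p = p - 55, hence p = 1996 and q = 1941.
The new curves are qd = 13917 - 6p (demand) and qs = 3p - 55 (supply).
New equilibrium: 13917 - 6p = 3p - 55 ⇒ 13972 = 9p ⇒ p = 13972/9 ≈ 1552.4444, q = 13807/3 ≈ 4602.3333.
New expenditure = 1552.4444 × 4602.3333 = 7144866.81.

7144866.81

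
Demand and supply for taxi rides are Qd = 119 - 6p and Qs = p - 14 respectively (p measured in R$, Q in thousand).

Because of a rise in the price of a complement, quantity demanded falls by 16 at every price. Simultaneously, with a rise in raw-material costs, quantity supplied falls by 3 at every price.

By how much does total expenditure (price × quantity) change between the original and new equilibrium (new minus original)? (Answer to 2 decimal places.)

Before the shock: 119 - 6p = p - 14 ⇒ 133 = 7p ⇒ p = 19, Q = 5.
The shock moves the curves to Qd = 103 - 6p and Qs = p - 17.
New equilibrium: 103 - 6p = p - 17 ⇒ 120 = 7p ⇒ p = 120/7 ≈ 17.1429, Q = 1/7 ≈ 0.1429.
Expenditure moves from 19×5 = 95 to 17.1429×0.1429 = 2.4490; change = -92.55.

-92.55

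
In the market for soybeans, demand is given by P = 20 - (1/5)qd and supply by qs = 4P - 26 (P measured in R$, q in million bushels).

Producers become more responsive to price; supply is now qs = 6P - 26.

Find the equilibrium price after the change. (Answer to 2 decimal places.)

11.45

Before the shock: 100 - 5P = 4P - 26 ⇒ 126 = 9P ⇒ P = 14, q = 30.
After the shift, demand is qd = 100 - 5P and supply is qs = 6P - 26.
Setting them equal: 100 - 5P = 6P - 26 → 126 = 11P, so P = 126/11 ≈ 11.4545 and q = 470/11 ≈ 42.7273.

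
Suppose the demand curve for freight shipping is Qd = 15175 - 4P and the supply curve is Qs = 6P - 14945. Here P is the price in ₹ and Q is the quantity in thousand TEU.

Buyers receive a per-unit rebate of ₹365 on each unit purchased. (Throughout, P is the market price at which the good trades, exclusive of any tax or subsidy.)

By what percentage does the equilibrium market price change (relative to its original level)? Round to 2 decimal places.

Initially, 15175 - 4P = 6P - 14945, so 30120 = 10P and P = 3012, Q = 3127.
Since buyers' out-of-pocket price is the market price minus the rebate, the effective demand curve becomes Qd = 16635 - 4P.
Equate the new curves: 16635 - 4P = 6P - 14945, giving 31580 = 10P, P = 3158, Q = 4003.
%ΔP = (3158 − 3012) / 3012 × 100 = +4.85%.

+4.85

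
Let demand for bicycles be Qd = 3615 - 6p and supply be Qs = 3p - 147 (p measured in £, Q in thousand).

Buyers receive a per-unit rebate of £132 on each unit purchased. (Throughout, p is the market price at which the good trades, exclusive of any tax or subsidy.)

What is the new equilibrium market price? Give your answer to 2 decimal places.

506.00

Before the shock: 3615 - 6p = 3p - 147 ⇒ 3762 = 9p ⇒ p = 418, Q = 1107.
Since buyers' out-of-pocket price is the market price minus the rebate, the effective demand curve becomes Qd = 4407 - 6p.
New equilibrium: 4407 - 6p = 3p - 147 ⇒ 4554 = 9p ⇒ p = 506, Q = 1371.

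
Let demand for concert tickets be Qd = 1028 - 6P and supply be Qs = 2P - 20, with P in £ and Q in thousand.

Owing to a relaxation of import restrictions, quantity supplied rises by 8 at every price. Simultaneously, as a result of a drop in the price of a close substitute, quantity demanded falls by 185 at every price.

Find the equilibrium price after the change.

106.875

Solve the original market: 1028 - 6P = 2P - 20, hence P = 131 and Q = 242.
The shock moves the curves to Qd = 843 - 6P and Qs = 2P - 12.
New equilibrium: 843 - 6P = 2P - 12 ⇒ 855 = 8P ⇒ P = 106.875, Q = 201.75.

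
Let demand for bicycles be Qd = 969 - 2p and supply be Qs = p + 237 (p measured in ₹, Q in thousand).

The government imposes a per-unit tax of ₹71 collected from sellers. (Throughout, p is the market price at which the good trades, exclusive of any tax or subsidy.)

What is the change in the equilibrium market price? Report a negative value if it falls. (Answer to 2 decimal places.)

+23.67

Before the shock: 969 - 2p = p + 237 ⇒ 732 = 3p ⇒ p = 244, Q = 481.
Since sellers keep the price net of the tax, the effective supply curve becomes Qs = p + 166.
Setting them equal: 969 - 2p = p + 166 → 803 = 3p, so p = 803/3 ≈ 267.6667 and Q = 1301/3 ≈ 433.6667.
Δp = 267.6667 − 244 = +23.67.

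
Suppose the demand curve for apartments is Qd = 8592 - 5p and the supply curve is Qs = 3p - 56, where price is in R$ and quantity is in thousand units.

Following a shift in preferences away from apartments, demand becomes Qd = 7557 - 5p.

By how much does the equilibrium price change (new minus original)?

Original equilibrium: 8592 - 5p = 3p - 56 gives 8648 = 8p, so p = 1081 and Q = 3187.
After the shift, demand is Qd = 7557 - 5p and supply is Qs = 3p - 56.
Clearing the new market: 7557 - 5p = 3p - 56, so p = 951.625 and Q = 2798.875.
Δp = 951.625 − 1081 = -129.375.

-129.375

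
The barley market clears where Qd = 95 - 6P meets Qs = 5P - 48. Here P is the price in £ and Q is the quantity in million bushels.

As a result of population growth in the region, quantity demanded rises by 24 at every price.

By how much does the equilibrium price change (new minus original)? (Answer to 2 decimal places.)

Before the shock: 95 - 6P = 5P - 48 ⇒ 143 = 11P ⇒ P = 13, Q = 17.
The new curves are Qd = 119 - 6P (demand) and Qs = 5P - 48 (supply).
Equate the new curves: 119 - 6P = 5P - 48, giving 167 = 11P, P = 167/11 ≈ 15.1818, Q = 307/11 ≈ 27.9091.
ΔP = 15.1818 − 13 = +2.18.

+2.18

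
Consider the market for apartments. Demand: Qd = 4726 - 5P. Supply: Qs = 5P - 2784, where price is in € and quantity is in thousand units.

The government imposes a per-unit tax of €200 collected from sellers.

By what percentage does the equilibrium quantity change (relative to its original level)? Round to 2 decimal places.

-51.49

Initially, 4726 - 5P = 5P - 2784, so 7510 = 10P and P = 751, Q = 971.
Since sellers keep the price net of the tax, the effective supply curve becomes Qs = 5P - 3784.
Equate the new curves: 4726 - 5P = 5P - 3784, giving 8510 = 10P, P = 851, Q = 471.
%ΔQ = (471 − 971) / 971 × 100 = -51.49%.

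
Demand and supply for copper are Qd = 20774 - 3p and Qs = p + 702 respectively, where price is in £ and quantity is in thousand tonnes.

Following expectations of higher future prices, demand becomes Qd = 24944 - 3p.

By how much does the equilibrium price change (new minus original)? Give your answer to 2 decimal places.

+1042.50

Initially, 20774 - 3p = p + 702, so 20072 = 4p and p = 5018, Q = 5720.
The new curves are Qd = 24944 - 3p (demand) and Qs = p + 702 (supply).
Equate the new curves: 24944 - 3p = p + 702, giving 24242 = 4p, p = 6060.5, Q = 6762.5.
Δp = 6060.5 − 5018 = +1042.50.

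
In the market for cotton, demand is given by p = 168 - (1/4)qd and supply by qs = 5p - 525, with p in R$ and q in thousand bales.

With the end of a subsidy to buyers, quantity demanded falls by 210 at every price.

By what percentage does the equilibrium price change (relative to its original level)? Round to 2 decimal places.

-17.54

Original equilibrium: 672 - 4p = 5p - 525 gives 1197 = 9p, so p = 133 and q = 140.
The shock moves the curves to qd = 462 - 4p and qs = 5p - 525.
Clearing the new market: 462 - 4p = 5p - 525, so p = 329/3 ≈ 109.6667 and q = 70/3 ≈ 23.3333.
%Δp = (109.6667 − 133) / 133 × 100 = -17.54%.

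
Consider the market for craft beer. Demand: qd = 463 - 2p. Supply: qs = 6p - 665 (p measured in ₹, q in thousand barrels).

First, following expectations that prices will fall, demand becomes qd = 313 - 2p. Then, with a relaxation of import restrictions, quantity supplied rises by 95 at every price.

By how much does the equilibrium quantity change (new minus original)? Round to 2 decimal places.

Before the shock: 463 - 2p = 6p - 665 ⇒ 1128 = 8p ⇒ p = 141, q = 181.
With the change applied: demand qd = 313 - 2p, supply qs = 6p - 570.
New equilibrium: 313 - 2p = 6p - 570 ⇒ 883 = 8p ⇒ p = 110.375, q = 92.25.
Δq = 92.25 − 181 = -88.75.

-88.75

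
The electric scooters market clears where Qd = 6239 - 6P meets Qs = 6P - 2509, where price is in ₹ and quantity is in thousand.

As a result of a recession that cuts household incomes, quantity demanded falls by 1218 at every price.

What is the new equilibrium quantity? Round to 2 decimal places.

Initially, 6239 - 6P = 6P - 2509, so 8748 = 12P and P = 729, Q = 1865.
After the shift, demand is Qd = 5021 - 6P and supply is Qs = 6P - 2509.
New equilibrium: 5021 - 6P = 6P - 2509 ⇒ 7530 = 12P ⇒ P = 627.5, Q = 1256.

1256.00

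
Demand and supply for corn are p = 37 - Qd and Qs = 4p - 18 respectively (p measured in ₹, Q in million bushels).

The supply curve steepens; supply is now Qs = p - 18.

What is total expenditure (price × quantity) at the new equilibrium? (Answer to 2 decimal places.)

261.25

Original equilibrium: 37 - p = 4p - 18 gives 55 = 5p, so p = 11 and Q = 26.
With the change applied: demand Qd = 37 - p, supply Qs = p - 18.
Setting them equal: 37 - p = p - 18 → 55 = 2p, so p = 27.5 and Q = 9.5.
New expenditure = 27.5 × 9.5 = 261.25.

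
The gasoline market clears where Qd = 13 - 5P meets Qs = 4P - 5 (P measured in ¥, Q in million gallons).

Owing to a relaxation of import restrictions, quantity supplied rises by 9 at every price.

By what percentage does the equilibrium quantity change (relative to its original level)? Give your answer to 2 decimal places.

+166.67

Solve the original market: 13 - 5P = 4P - 5, hence P = 2 and Q = 3.
The shock moves the curves to Qd = 13 - 5P and Qs = 4P + 4.
Equate the new curves: 13 - 5P = 4P + 4, giving 9 = 9P, P = 1, Q = 8.
%ΔQ = (8 − 3) / 3 × 100 = +166.67%.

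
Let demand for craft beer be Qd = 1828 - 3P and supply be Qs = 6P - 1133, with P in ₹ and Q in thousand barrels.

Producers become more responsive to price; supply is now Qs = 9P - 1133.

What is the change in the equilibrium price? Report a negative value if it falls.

Original equilibrium: 1828 - 3P = 6P - 1133 gives 2961 = 9P, so P = 329 and Q = 841.
The new curves are Qd = 1828 - 3P (demand) and Qs = 9P - 1133 (supply).
Equate the new curves: 1828 - 3P = 9P - 1133, giving 2961 = 12P, P = 246.75, Q = 1087.75.
ΔP = 246.75 − 329 = -82.25.

-82.25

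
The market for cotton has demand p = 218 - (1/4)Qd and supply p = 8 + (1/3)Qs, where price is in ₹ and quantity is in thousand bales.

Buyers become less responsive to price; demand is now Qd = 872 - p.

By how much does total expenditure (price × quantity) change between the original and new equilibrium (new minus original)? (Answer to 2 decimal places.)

+99072.00

Before the shock: 872 - 4p = 3p - 24 ⇒ 896 = 7p ⇒ p = 128, Q = 360.
With the change applied: demand Qd = 872 - p, supply Qs = 3p - 24.
Clearing the new market: 872 - p = 3p - 24, so p = 224 and Q = 648.
Expenditure moves from 128×360 = 46080 to 224×648 = 145152; change = +99072.00.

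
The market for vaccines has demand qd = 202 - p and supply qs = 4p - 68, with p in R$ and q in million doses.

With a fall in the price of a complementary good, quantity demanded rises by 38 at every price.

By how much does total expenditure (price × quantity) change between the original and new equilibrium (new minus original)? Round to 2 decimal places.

Original equilibrium: 202 - p = 4p - 68 gives 270 = 5p, so p = 54 and q = 148.
After the shift, demand is qd = 240 - p and supply is qs = 4p - 68.
Clearing the new market: 240 - p = 4p - 68, so p = 61.6 and q = 178.4.
Expenditure moves from 54×148 = 7992 to 61.6×178.4 = 10989.44; change = +2997.44.

+2997.44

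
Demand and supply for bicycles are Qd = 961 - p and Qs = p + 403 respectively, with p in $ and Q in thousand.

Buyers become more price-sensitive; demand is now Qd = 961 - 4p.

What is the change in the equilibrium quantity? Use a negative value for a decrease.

Solve the original market: 961 - p = p + 403, hence p = 279 and Q = 682.
After the shift, demand is Qd = 961 - 4p and supply is Qs = p + 403.
Setting them equal: 961 - 4p = p + 403 → 558 = 5p, so p = 111.6 and Q = 514.6.
ΔQ = 514.6 − 682 = -167.4.

-167.4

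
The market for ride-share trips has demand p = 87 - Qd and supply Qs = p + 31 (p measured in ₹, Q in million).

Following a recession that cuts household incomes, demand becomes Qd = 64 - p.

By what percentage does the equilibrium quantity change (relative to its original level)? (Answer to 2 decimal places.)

Original equilibrium: 87 - p = p + 31 gives 56 = 2p, so p = 28 and Q = 59.
The new curves are Qd = 64 - p (demand) and Qs = p + 31 (supply).
New equilibrium: 64 - p = p + 31 ⇒ 33 = 2p ⇒ p = 16.5, Q = 47.5.
%ΔQ = (47.5 − 59) / 59 × 100 = -19.49%.

-19.49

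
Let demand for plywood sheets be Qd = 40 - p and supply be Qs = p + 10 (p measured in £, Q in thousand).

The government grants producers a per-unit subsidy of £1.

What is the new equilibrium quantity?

25.5

Solve the original market: 40 - p = p + 10, hence p = 15 and Q = 25.
Since sellers receive the price plus the subsidy, the effective supply curve becomes Qs = p + 11.
Setting them equal: 40 - p = p + 11 → 29 = 2p, so p = 14.5 and Q = 25.5.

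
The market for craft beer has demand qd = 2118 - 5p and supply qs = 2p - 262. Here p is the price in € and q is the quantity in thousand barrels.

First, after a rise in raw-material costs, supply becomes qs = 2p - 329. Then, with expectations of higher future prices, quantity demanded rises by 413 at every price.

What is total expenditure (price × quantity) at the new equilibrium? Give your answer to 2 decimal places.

199441.22

Initially, 2118 - 5p = 2p - 262, so 2380 = 7p and p = 340, q = 418.
The shock moves the curves to qd = 2531 - 5p and qs = 2p - 329.
Clearing the new market: 2531 - 5p = 2p - 329, so p = 2860/7 ≈ 408.5714 and q = 3417/7 ≈ 488.1429.
New expenditure = 408.5714 × 488.1429 = 199441.22.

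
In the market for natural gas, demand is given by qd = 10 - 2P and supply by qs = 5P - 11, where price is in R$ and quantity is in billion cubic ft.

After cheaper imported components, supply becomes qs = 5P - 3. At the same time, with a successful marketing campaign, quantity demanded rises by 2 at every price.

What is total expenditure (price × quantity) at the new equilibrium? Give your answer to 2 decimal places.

16.53

Solve the original market: 10 - 2P = 5P - 11, hence P = 3 and q = 4.
The new curves are qd = 12 - 2P (demand) and qs = 5P - 3 (supply).
Clearing the new market: 12 - 2P = 5P - 3, so P = 15/7 ≈ 2.1429 and q = 54/7 ≈ 7.7143.
New expenditure = 2.1429 × 7.7143 = 16.53.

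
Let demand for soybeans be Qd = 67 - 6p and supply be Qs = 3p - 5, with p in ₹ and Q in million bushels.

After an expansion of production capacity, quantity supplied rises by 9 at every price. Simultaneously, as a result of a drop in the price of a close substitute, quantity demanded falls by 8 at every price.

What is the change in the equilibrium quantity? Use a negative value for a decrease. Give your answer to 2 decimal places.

+3.33

Solve the original market: 67 - 6p = 3p - 5, hence p = 8 and Q = 19.
After the shift, demand is Qd = 59 - 6p and supply is Qs = 3p + 4.
Equate the new curves: 59 - 6p = 3p + 4, giving 55 = 9p, p = 55/9 ≈ 6.1111, Q = 67/3 ≈ 22.3333.
ΔQ = 22.3333 − 19 = +3.33.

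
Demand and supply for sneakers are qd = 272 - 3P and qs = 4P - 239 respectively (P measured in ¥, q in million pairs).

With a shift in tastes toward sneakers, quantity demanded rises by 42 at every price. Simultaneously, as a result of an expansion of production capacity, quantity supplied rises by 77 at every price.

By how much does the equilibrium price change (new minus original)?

Initially, 272 - 3P = 4P - 239, so 511 = 7P and P = 73, q = 53.
After the shift, demand is qd = 314 - 3P and supply is qs = 4P - 162.
Equate the new curves: 314 - 3P = 4P - 162, giving 476 = 7P, P = 68, q = 110.
ΔP = 68 − 73 = -5.

-5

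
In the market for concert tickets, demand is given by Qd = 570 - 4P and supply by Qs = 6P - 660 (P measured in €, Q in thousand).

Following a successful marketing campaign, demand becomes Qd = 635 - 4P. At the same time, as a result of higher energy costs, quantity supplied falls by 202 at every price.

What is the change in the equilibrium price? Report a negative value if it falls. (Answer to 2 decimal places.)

Solve the original market: 570 - 4P = 6P - 660, hence P = 123 and Q = 78.
With the change applied: demand Qd = 635 - 4P, supply Qs = 6P - 862.
New equilibrium: 635 - 4P = 6P - 862 ⇒ 1497 = 10P ⇒ P = 149.7, Q = 36.2.
ΔP = 149.7 − 123 = +26.70.

+26.70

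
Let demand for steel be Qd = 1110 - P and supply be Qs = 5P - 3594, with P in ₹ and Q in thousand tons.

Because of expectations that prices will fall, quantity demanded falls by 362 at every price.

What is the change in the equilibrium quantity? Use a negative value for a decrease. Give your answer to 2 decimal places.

-301.67

Original equilibrium: 1110 - P = 5P - 3594 gives 4704 = 6P, so P = 784 and Q = 326.
The shock moves the curves to Qd = 748 - P and Qs = 5P - 3594.
New equilibrium: 748 - P = 5P - 3594 ⇒ 4342 = 6P ⇒ P = 2171/3 ≈ 723.6667, Q = 73/3 ≈ 24.3333.
ΔQ = 24.3333 − 326 = -301.67.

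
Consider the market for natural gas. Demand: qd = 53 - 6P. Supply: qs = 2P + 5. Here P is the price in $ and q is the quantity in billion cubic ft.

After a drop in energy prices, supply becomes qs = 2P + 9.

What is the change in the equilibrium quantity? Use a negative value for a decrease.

Original equilibrium: 53 - 6P = 2P + 5 gives 48 = 8P, so P = 6 and q = 17.
After the shift, demand is qd = 53 - 6P and supply is qs = 2P + 9.
Clearing the new market: 53 - 6P = 2P + 9, so P = 5.5 and q = 20.
Δq = 20 − 17 = +3.

+3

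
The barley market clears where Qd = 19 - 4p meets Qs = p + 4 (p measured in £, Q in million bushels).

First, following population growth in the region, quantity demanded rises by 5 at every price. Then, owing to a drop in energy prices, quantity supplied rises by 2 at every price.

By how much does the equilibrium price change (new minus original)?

Original equilibrium: 19 - 4p = p + 4 gives 15 = 5p, so p = 3 and Q = 7.
With the change applied: demand Qd = 24 - 4p, supply Qs = p + 6.
New equilibrium: 24 - 4p = p + 6 ⇒ 18 = 5p ⇒ p = 3.6, Q = 9.6.
Δp = 3.6 − 3 = +0.6.

+0.6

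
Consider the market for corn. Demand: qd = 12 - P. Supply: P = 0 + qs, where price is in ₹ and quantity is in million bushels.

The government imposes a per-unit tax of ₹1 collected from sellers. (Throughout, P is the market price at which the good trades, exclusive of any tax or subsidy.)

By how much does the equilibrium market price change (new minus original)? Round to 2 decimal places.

+0.50

Solve the original market: 12 - P = P, hence P = 6 and q = 6.
Since sellers keep the price net of the tax, the effective supply curve becomes qs = P - 1.
Equate the new curves: 12 - P = P - 1, giving 13 = 2P, P = 6.5, q = 5.5.
ΔP = 6.5 − 6 = +0.50.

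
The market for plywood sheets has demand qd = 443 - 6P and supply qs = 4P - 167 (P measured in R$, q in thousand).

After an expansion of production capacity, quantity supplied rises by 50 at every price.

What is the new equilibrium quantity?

107

Original equilibrium: 443 - 6P = 4P - 167 gives 610 = 10P, so P = 61 and q = 77.
The shock moves the curves to qd = 443 - 6P and qs = 4P - 117.
New equilibrium: 443 - 6P = 4P - 117 ⇒ 560 = 10P ⇒ P = 56, q = 107.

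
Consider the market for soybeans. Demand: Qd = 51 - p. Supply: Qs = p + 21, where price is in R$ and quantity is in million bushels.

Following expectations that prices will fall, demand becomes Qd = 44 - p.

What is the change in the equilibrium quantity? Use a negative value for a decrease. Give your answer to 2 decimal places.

Original equilibrium: 51 - p = p + 21 gives 30 = 2p, so p = 15 and Q = 36.
After the shift, demand is Qd = 44 - p and supply is Qs = p + 21.
Setting them equal: 44 - p = p + 21 → 23 = 2p, so p = 11.5 and Q = 32.5.
ΔQ = 32.5 − 36 = -3.50.

-3.50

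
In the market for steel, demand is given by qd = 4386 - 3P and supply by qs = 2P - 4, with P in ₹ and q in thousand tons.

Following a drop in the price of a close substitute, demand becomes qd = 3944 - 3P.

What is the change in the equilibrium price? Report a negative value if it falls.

-88.4

Solve the original market: 4386 - 3P = 2P - 4, hence P = 878 and q = 1752.
After the shift, demand is qd = 3944 - 3P and supply is qs = 2P - 4.
Clearing the new market: 3944 - 3P = 2P - 4, so P = 789.6 and q = 1575.2.
ΔP = 789.6 − 878 = -88.4.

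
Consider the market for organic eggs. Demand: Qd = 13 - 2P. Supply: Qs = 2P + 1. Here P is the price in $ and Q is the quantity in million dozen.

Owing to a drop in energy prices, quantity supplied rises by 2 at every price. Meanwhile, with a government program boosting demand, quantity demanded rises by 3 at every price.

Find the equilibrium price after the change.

Before the shock: 13 - 2P = 2P + 1 ⇒ 12 = 4P ⇒ P = 3, Q = 7.
The new curves are Qd = 16 - 2P (demand) and Qs = 2P + 3 (supply).
Setting them equal: 16 - 2P = 2P + 3 → 13 = 4P, so P = 3.25 and Q = 9.5.

3.25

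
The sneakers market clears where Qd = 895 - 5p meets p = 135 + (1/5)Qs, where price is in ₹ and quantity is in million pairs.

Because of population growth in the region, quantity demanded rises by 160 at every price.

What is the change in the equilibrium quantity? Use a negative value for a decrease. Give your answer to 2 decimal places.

Before the shock: 895 - 5p = 5p - 675 ⇒ 1570 = 10p ⇒ p = 157, Q = 110.
With the change applied: demand Qd = 1055 - 5p, supply Qs = 5p - 675.
Clearing the new market: 1055 - 5p = 5p - 675, so p = 173 and Q = 190.
ΔQ = 190 − 110 = +80.00.

+80.00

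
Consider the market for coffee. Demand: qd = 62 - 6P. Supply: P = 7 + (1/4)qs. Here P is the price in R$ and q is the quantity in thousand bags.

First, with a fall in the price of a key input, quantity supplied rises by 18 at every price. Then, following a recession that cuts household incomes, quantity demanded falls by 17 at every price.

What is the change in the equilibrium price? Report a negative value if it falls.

-3.5

Solve the original market: 62 - 6P = 4P - 28, hence P = 9 and q = 8.
With the change applied: demand qd = 45 - 6P, supply qs = 4P - 10.
Clearing the new market: 45 - 6P = 4P - 10, so P = 5.5 and q = 12.
ΔP = 5.5 − 9 = -3.5.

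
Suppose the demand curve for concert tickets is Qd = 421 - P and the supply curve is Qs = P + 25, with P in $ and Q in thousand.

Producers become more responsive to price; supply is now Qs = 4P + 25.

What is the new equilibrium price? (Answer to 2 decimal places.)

79.20

Solve the original market: 421 - P = P + 25, hence P = 198 and Q = 223.
The new curves are Qd = 421 - P (demand) and Qs = 4P + 25 (supply).
New equilibrium: 421 - P = 4P + 25 ⇒ 396 = 5P ⇒ P = 79.2, Q = 341.8.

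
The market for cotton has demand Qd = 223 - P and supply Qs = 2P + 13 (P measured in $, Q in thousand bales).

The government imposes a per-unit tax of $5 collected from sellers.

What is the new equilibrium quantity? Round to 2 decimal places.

149.67

Initially, 223 - P = 2P + 13, so 210 = 3P and P = 70, Q = 153.
Since sellers keep the price net of the tax, the effective supply curve becomes Qs = 2P + 3.
Equate the new curves: 223 - P = 2P + 3, giving 220 = 3P, P = 220/3 ≈ 73.3333, Q = 449/3 ≈ 149.6667.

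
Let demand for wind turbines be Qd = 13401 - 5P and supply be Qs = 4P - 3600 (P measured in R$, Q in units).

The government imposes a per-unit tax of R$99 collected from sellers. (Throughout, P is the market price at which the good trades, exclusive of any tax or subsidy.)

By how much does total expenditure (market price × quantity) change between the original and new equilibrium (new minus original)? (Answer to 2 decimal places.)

-251196.00

Initially, 13401 - 5P = 4P - 3600, so 17001 = 9P and P = 1889, Q = 3956.
Since sellers keep the price net of the tax, the effective supply curve becomes Qs = 4P - 3996.
Setting them equal: 13401 - 5P = 4P - 3996 → 17397 = 9P, so P = 1933 and Q = 3736.
Expenditure moves from 1889×3956 = 7472884 to 1933×3736 = 7221688; change = -251196.00.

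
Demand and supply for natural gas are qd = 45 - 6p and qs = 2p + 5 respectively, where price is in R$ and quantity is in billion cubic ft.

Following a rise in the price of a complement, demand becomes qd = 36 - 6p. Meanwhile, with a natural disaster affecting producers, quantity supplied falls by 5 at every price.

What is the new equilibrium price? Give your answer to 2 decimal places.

Initially, 45 - 6p = 2p + 5, so 40 = 8p and p = 5, q = 15.
After the shift, demand is qd = 36 - 6p and supply is qs = 2p.
Setting them equal: 36 - 6p = 2p → 36 = 8p, so p = 4.5 and q = 9.

4.50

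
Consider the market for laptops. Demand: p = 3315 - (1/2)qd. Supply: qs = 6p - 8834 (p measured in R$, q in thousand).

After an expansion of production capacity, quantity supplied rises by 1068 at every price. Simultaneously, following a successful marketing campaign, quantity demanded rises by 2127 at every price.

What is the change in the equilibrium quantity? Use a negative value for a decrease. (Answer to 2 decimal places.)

+1862.25

Before the shock: 6630 - 2p = 6p - 8834 ⇒ 15464 = 8p ⇒ p = 1933, q = 2764.
The new curves are qd = 8757 - 2p (demand) and qs = 6p - 7766 (supply).
Clearing the new market: 8757 - 2p = 6p - 7766, so p = 2065.375 and q = 4626.25.
Δq = 4626.25 − 2764 = +1862.25.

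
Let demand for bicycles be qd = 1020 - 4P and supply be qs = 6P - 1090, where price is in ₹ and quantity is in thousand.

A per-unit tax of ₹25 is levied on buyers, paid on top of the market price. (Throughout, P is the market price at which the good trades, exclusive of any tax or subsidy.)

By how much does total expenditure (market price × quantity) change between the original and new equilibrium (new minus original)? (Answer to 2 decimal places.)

-13820.00

Initially, 1020 - 4P = 6P - 1090, so 2110 = 10P and P = 211, q = 176.
Since buyers pay the price plus the tax, the effective demand curve becomes qd = 920 - 4P.
Equate the new curves: 920 - 4P = 6P - 1090, giving 2010 = 10P, P = 201, q = 116.
Expenditure moves from 211×176 = 37136 to 201×116 = 23316; change = -13820.00.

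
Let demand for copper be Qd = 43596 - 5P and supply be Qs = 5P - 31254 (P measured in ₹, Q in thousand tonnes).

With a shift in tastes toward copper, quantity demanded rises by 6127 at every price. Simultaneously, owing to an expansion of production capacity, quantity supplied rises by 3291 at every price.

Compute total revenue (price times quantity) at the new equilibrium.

84522368

Initially, 43596 - 5P = 5P - 31254, so 74850 = 10P and P = 7485, Q = 6171.
After the shift, demand is Qd = 49723 - 5P and supply is Qs = 5P - 27963.
New equilibrium: 49723 - 5P = 5P - 27963 ⇒ 77686 = 10P ⇒ P = 7768.6, Q = 10880.
New expenditure = 7768.6 × 10880 = 84522368.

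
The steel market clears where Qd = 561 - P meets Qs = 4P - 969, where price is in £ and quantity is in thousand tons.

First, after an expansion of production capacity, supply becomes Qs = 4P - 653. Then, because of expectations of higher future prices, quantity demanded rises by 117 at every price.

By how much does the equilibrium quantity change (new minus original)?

+156.8

Before the shock: 561 - P = 4P - 969 ⇒ 1530 = 5P ⇒ P = 306, Q = 255.
The new curves are Qd = 678 - P (demand) and Qs = 4P - 653 (supply).
Equate the new curves: 678 - P = 4P - 653, giving 1331 = 5P, P = 266.2, Q = 411.8.
ΔQ = 411.8 − 255 = +156.8.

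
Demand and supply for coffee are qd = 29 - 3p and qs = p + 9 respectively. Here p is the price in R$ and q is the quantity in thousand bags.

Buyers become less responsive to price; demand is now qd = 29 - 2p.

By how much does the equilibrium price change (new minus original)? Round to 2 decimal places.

+1.67

Before the shock: 29 - 3p = p + 9 ⇒ 20 = 4p ⇒ p = 5, q = 14.
The shock moves the curves to qd = 29 - 2p and qs = p + 9.
New equilibrium: 29 - 2p = p + 9 ⇒ 20 = 3p ⇒ p = 20/3 ≈ 6.6667, q = 47/3 ≈ 15.6667.
Δp = 6.6667 − 5 = +1.67.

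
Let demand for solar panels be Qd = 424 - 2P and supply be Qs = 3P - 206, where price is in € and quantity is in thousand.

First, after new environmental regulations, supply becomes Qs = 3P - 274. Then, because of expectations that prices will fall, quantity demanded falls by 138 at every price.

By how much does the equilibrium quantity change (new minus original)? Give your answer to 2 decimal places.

-110.00

Initially, 424 - 2P = 3P - 206, so 630 = 5P and P = 126, Q = 172.
The shock moves the curves to Qd = 286 - 2P and Qs = 3P - 274.
New equilibrium: 286 - 2P = 3P - 274 ⇒ 560 = 5P ⇒ P = 112, Q = 62.
ΔQ = 62 − 172 = -110.00.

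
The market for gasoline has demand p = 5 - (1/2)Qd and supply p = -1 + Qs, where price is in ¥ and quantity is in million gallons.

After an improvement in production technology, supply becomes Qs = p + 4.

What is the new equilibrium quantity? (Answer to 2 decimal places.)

Solve the original market: 10 - 2p = p + 1, hence p = 3 and Q = 4.
After the shift, demand is Qd = 10 - 2p and supply is Qs = p + 4.
Clearing the new market: 10 - 2p = p + 4, so p = 2 and Q = 6.

6.00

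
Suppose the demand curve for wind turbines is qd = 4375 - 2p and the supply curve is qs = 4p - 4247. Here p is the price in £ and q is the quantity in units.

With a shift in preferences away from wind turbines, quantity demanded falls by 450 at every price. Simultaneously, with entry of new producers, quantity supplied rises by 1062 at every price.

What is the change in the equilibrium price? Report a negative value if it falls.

-252

Original equilibrium: 4375 - 2p = 4p - 4247 gives 8622 = 6p, so p = 1437 and q = 1501.
With the change applied: demand qd = 3925 - 2p, supply qs = 4p - 3185.
Clearing the new market: 3925 - 2p = 4p - 3185, so p = 1185 and q = 1555.
Δp = 1185 − 1437 = -252.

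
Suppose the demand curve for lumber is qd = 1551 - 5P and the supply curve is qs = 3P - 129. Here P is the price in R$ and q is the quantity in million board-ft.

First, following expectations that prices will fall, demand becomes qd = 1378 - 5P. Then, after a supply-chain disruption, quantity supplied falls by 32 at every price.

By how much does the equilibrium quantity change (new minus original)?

Original equilibrium: 1551 - 5P = 3P - 129 gives 1680 = 8P, so P = 210 and q = 501.
With the change applied: demand qd = 1378 - 5P, supply qs = 3P - 161.
New equilibrium: 1378 - 5P = 3P - 161 ⇒ 1539 = 8P ⇒ P = 192.375, q = 416.125.
Δq = 416.125 − 501 = -84.875.

-84.875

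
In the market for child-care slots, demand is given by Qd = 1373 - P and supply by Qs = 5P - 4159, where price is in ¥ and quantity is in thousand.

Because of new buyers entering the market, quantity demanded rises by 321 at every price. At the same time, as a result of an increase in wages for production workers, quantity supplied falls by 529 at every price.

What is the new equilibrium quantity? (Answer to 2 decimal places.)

630.33

Solve the original market: 1373 - P = 5P - 4159, hence P = 922 and Q = 451.
After the shift, demand is Qd = 1694 - P and supply is Qs = 5P - 4688.
New equilibrium: 1694 - P = 5P - 4688 ⇒ 6382 = 6P ⇒ P = 3191/3 ≈ 1063.6667, Q = 1891/3 ≈ 630.3333.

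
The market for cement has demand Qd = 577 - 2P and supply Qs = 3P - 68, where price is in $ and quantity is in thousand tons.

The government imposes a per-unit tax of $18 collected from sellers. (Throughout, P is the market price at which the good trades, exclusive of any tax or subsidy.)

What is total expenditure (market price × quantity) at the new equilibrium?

41576.52

Solve the original market: 577 - 2P = 3P - 68, hence P = 129 and Q = 319.
Since sellers keep the price net of the tax, the effective supply curve becomes Qs = 3P - 122.
New equilibrium: 577 - 2P = 3P - 122 ⇒ 699 = 5P ⇒ P = 139.8, Q = 297.4.
New expenditure = 139.8 × 297.4 = 41576.52.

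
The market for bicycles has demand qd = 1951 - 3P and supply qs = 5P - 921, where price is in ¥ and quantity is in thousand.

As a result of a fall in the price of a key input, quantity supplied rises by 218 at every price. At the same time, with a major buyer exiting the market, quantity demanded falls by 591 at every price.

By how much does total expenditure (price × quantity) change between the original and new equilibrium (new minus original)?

Initially, 1951 - 3P = 5P - 921, so 2872 = 8P and P = 359, q = 874.
The shock moves the curves to qd = 1360 - 3P and qs = 5P - 703.
Equate the new curves: 1360 - 3P = 5P - 703, giving 2063 = 8P, P = 257.875, q = 586.375.
Expenditure moves from 359×874 = 313766 to 257.875×586.375 = 151211.453125; change = -162554.546875.

-162554.546875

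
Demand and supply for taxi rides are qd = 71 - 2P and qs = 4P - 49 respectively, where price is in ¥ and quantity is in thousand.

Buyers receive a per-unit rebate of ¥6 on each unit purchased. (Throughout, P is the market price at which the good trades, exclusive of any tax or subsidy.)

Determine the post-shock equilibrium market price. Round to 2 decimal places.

22.00

Original equilibrium: 71 - 2P = 4P - 49 gives 120 = 6P, so P = 20 and q = 31.
Since buyers' out-of-pocket price is the market price minus the rebate, the effective demand curve becomes qd = 83 - 2P.
Setting them equal: 83 - 2P = 4P - 49 → 132 = 6P, so P = 22 and q = 39.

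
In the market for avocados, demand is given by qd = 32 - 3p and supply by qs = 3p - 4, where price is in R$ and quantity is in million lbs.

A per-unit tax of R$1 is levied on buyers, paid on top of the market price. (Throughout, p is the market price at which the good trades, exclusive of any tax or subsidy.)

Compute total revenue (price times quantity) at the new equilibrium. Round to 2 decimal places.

Original equilibrium: 32 - 3p = 3p - 4 gives 36 = 6p, so p = 6 and q = 14.
Since buyers pay the price plus the tax, the effective demand curve becomes qd = 29 - 3p.
Equate the new curves: 29 - 3p = 3p - 4, giving 33 = 6p, p = 5.5, q = 12.5.
New expenditure = 5.5 × 12.5 = 68.75.

68.75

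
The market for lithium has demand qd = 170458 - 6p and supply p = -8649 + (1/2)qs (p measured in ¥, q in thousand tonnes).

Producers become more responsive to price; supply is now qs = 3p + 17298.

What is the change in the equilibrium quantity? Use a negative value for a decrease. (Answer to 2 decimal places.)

+12763.33

Initially, 170458 - 6p = 2p + 17298, so 153160 = 8p and p = 19145, q = 55588.
With the change applied: demand qd = 170458 - 6p, supply qs = 3p + 17298.
Clearing the new market: 170458 - 6p = 3p + 17298, so p = 153160/9 ≈ 17017.7778 and q = 205054/3 ≈ 68351.3333.
Δq = 68351.3333 − 55588 = +12763.33.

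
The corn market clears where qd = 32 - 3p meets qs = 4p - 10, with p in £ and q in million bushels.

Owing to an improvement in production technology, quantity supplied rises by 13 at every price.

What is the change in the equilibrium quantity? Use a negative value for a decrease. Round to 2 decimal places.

Before the shock: 32 - 3p = 4p - 10 ⇒ 42 = 7p ⇒ p = 6, q = 14.
The new curves are qd = 32 - 3p (demand) and qs = 4p + 3 (supply).
New equilibrium: 32 - 3p = 4p + 3 ⇒ 29 = 7p ⇒ p = 29/7 ≈ 4.1429, q = 137/7 ≈ 19.5714.
Δq = 19.5714 − 14 = +5.57.

+5.57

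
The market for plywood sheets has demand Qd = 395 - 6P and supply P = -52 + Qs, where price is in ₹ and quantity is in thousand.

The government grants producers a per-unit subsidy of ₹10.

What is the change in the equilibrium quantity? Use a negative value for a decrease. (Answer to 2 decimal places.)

Solve the original market: 395 - 6P = P + 52, hence P = 49 and Q = 101.
Since sellers receive the price plus the subsidy, the effective supply curve becomes Qs = P + 62.
Equate the new curves: 395 - 6P = P + 62, giving 333 = 7P, P = 333/7 ≈ 47.5714, Q = 767/7 ≈ 109.5714.
ΔQ = 109.5714 − 101 = +8.57.

+8.57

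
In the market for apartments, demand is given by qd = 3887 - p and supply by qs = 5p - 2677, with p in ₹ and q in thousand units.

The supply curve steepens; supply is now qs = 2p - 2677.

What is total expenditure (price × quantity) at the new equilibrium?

3717412

Solve the original market: 3887 - p = 5p - 2677, hence p = 1094 and q = 2793.
The shock moves the curves to qd = 3887 - p and qs = 2p - 2677.
Clearing the new market: 3887 - p = 2p - 2677, so p = 2188 and q = 1699.
New expenditure = 2188 × 1699 = 3717412.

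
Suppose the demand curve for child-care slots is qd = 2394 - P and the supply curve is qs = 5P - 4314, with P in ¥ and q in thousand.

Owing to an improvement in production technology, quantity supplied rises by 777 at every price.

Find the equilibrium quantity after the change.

Solve the original market: 2394 - P = 5P - 4314, hence P = 1118 and q = 1276.
The new curves are qd = 2394 - P (demand) and qs = 5P - 3537 (supply).
Clearing the new market: 2394 - P = 5P - 3537, so P = 988.5 and q = 1405.5.

1405.5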